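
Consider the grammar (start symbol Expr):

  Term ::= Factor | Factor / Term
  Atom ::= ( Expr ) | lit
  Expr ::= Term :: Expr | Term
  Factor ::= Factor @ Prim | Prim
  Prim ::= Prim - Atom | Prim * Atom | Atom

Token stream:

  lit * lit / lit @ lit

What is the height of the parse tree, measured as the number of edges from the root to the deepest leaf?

7

[Expr [Term [Factor [Prim [Prim [Atom lit]] * [Atom lit]]] / [Term [Factor [Factor [Prim [Atom lit]]] @ [Prim [Atom lit]]]]]]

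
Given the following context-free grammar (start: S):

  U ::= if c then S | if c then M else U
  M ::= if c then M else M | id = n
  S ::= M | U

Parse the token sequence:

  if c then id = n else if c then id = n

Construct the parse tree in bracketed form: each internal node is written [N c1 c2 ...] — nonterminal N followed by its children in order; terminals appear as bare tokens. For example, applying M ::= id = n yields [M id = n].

S
U
if c then M else U
if c then id = n else U
if c then id = n else if c then S
if c then id = n else if c then M
if c then id = n else if c then id = n

[S [U if c then [M id = n] else [U if c then [S [M id = n]]]]]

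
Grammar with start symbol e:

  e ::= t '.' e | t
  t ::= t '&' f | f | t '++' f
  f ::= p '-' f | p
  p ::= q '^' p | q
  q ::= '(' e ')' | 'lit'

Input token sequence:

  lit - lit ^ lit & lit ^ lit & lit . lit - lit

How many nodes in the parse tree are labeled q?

8

[e [t [t [t [f [p [q lit]] - [f [p [q lit] ^ [p [q lit]]]]]] & [f [p [q lit] ^ [p [q lit]]]]] & [f [p [q lit]]]] . [e [t [f [p [q lit]] - [f [p [q lit]]]]]]]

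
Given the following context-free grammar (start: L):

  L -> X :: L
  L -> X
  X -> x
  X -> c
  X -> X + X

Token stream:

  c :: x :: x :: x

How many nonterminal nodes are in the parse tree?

[L [X c] :: [L [X x] :: [L [X x] :: [L [X x]]]]]

8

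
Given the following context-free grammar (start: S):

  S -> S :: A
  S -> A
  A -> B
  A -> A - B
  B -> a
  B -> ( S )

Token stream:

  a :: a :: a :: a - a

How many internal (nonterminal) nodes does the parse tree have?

14

[S [S [S [S [A [B a]]] :: [A [B a]]] :: [A [B a]]] :: [A [A [B a]] - [B a]]]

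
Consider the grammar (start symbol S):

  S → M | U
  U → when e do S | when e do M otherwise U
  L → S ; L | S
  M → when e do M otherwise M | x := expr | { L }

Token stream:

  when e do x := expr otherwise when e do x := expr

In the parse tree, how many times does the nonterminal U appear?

[S [U when e do [M x := expr] otherwise [U when e do [S [M x := expr]]]]]

2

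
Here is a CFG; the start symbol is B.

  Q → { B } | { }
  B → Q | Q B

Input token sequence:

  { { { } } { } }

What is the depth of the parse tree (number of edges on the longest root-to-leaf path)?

[B [Q { [B [Q { [B [Q { }]] }] [B [Q { }]]] }]]

6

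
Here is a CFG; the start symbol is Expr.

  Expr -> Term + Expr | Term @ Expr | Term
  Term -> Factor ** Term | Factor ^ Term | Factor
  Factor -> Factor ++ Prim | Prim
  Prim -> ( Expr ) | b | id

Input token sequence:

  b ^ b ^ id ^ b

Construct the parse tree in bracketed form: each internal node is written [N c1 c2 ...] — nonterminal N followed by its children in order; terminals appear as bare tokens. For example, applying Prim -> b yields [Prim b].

Expr
Term
Factor ^ Term
Prim ^ Term
b ^ Term
b ^ Factor ^ Term
b ^ Prim ^ Term
b ^ b ^ Term
b ^ b ^ Factor ^ Term
b ^ b ^ Prim ^ Term
b ^ b ^ id ^ Term
b ^ b ^ id ^ Factor
b ^ b ^ id ^ Prim
b ^ b ^ id ^ b

[Expr [Term [Factor [Prim b]] ^ [Term [Factor [Prim b]] ^ [Term [Factor [Prim id]] ^ [Term [Factor [Prim b]]]]]]]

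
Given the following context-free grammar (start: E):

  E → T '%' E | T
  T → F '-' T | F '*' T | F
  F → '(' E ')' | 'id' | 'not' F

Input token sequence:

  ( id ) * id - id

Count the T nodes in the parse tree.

4

[E [T [F ( [E [T [F id]]] )] * [T [F id] - [T [F id]]]]]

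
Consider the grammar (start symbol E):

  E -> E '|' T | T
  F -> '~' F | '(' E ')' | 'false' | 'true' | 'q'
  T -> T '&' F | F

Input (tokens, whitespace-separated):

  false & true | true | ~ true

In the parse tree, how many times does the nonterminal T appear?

4

[E [E [E [T [T [F false]] & [F true]]] | [T [F true]]] | [T [F ~ [F true]]]]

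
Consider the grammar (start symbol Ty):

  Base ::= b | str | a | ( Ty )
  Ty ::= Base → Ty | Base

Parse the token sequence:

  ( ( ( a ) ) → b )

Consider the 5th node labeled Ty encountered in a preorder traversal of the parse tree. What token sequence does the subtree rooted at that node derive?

b

[Ty [Base ( [Ty [Base ( [Ty [Base ( [Ty [Base a]] )]] )] → [Ty [Base b]]] )]]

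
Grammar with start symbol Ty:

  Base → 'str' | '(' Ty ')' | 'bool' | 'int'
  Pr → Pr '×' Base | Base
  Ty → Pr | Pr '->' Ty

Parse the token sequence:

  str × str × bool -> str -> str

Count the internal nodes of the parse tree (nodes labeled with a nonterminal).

13

[Ty [Pr [Pr [Pr [Base str]] × [Base str]] × [Base bool]] -> [Ty [Pr [Base str]] -> [Ty [Pr [Base str]]]]]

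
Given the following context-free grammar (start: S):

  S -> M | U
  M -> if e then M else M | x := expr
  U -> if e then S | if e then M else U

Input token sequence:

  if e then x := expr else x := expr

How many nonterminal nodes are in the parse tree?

[S [M if e then [M x := expr] else [M x := expr]]]

4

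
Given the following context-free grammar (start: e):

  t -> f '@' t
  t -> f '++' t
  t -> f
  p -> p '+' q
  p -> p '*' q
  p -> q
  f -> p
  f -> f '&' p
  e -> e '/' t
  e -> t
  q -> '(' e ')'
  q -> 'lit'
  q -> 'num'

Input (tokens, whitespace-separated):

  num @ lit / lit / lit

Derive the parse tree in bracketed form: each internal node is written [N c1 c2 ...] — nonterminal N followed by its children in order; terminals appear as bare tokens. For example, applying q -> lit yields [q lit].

e
e / t
e / t / t
t / t / t
f @ t / t / t
p @ t / t / t
q @ t / t / t
num @ t / t / t
num @ f / t / t
num @ p / t / t
num @ q / t / t
num @ lit / t / t
num @ lit / f / t
num @ lit / p / t
num @ lit / q / t
num @ lit / lit / t
num @ lit / lit / f
num @ lit / lit / p
num @ lit / lit / q
num @ lit / lit / lit

[e [e [e [t [f [p [q num]]] @ [t [f [p [q lit]]]]]] / [t [f [p [q lit]]]]] / [t [f [p [q lit]]]]]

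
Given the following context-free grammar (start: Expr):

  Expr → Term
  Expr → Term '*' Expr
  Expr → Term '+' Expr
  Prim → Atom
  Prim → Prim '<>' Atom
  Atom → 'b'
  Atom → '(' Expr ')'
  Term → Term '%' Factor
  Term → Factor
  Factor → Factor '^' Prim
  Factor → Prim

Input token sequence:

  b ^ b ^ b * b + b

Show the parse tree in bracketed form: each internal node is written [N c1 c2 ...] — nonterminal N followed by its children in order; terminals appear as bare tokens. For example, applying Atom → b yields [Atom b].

[Expr [Term [Factor [Factor [Factor [Prim [Atom b]]] ^ [Prim [Atom b]]] ^ [Prim [Atom b]]]] * [Expr [Term [Factor [Prim [Atom b]]]] + [Expr [Term [Factor [Prim [Atom b]]]]]]]

Expr
Term * Expr
Factor * Expr
Factor ^ Prim * Expr
Factor ^ Prim ^ Prim * Expr
Prim ^ Prim ^ Prim * Expr
Atom ^ Prim ^ Prim * Expr
b ^ Prim ^ Prim * Expr
b ^ Atom ^ Prim * Expr
b ^ b ^ Prim * Expr
b ^ b ^ Atom * Expr
b ^ b ^ b * Expr
b ^ b ^ b * Term + Expr
b ^ b ^ b * Factor + Expr
b ^ b ^ b * Prim + Expr
b ^ b ^ b * Atom + Expr
b ^ b ^ b * b + Expr
b ^ b ^ b * b + Term
b ^ b ^ b * b + Factor
b ^ b ^ b * b + Prim
b ^ b ^ b * b + Atom
b ^ b ^ b * b + b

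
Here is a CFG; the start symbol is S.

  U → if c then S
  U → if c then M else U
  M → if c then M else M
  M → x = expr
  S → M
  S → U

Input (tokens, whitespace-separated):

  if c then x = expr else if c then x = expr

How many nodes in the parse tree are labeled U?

[S [U if c then [M x = expr] else [U if c then [S [M x = expr]]]]]

2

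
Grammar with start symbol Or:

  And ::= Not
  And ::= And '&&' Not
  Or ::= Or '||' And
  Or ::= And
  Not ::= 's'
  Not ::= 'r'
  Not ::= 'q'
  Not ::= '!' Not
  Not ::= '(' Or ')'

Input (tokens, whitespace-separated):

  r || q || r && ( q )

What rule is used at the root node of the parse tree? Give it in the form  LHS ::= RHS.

[Or [Or [Or [And [Not r]]] || [And [Not q]]] || [And [And [Not r]] && [Not ( [Or [And [Not q]]] )]]]

Or ::= Or '||' And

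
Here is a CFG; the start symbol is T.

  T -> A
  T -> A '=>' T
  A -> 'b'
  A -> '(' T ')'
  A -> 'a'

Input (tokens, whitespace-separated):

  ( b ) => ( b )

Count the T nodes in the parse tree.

4

[T [A ( [T [A b]] )] => [T [A ( [T [A b]] )]]]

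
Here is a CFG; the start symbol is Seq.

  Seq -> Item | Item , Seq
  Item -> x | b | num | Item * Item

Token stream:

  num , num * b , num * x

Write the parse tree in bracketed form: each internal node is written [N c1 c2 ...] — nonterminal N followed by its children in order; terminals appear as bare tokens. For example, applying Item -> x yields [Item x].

Seq
Item , Seq
num , Seq
num , Item , Seq
num , Item * Item , Seq
num , num * Item , Seq
num , num * b , Seq
num , num * b , Item
num , num * b , Item * Item
num , num * b , num * Item
num , num * b , num * x

[Seq [Item num] , [Seq [Item [Item num] * [Item b]] , [Seq [Item [Item num] * [Item x]]]]]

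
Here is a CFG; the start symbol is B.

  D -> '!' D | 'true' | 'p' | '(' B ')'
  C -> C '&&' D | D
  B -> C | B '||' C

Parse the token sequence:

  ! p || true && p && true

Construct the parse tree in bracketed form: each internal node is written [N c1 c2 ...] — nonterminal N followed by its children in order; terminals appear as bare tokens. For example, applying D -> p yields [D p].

B
B || C
C || C
D || C
! D || C
! p || C
! p || C && D
! p || C && D && D
! p || D && D && D
! p || true && D && D
! p || true && p && D
! p || true && p && true

[B [B [C [D ! [D p]]]] || [C [C [C [D true]] && [D p]] && [D true]]]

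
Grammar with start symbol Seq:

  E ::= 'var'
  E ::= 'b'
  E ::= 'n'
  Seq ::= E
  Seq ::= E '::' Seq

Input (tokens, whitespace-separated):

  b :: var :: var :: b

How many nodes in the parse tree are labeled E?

4

[Seq [E b] :: [Seq [E var] :: [Seq [E var] :: [Seq [E b]]]]]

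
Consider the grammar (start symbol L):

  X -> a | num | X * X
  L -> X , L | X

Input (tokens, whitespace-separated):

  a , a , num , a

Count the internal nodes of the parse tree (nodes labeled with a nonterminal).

[L [X a] , [L [X a] , [L [X num] , [L [X a]]]]]

8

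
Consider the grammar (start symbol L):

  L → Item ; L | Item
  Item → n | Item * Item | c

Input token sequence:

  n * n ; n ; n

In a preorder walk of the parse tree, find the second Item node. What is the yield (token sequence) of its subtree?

n

[L [Item [Item n] * [Item n]] ; [L [Item n] ; [L [Item n]]]]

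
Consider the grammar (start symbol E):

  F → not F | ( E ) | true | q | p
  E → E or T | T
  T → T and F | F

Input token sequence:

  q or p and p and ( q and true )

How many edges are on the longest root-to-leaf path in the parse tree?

[E [E [T [F q]]] or [T [T [T [F p]] and [F p]] and [F ( [E [T [T [F q]] and [F true]]] )]]]

7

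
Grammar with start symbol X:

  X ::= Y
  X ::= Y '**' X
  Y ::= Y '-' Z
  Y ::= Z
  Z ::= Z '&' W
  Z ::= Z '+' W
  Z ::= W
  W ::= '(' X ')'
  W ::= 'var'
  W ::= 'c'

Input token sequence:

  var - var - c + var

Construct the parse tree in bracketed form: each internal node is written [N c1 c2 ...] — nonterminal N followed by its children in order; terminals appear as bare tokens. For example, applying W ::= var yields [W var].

[X [Y [Y [Y [Z [W var]]] - [Z [W var]]] - [Z [Z [W c]] + [W var]]]]

X
Y
Y - Z
Y - Z - Z
Z - Z - Z
W - Z - Z
var - Z - Z
var - W - Z
var - var - Z
var - var - Z + W
var - var - W + W
var - var - c + W
var - var - c + var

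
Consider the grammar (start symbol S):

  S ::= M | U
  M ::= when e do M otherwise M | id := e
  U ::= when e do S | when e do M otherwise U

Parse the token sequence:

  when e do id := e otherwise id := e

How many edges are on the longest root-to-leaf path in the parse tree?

[S [M when e do [M id := e] otherwise [M id := e]]]

3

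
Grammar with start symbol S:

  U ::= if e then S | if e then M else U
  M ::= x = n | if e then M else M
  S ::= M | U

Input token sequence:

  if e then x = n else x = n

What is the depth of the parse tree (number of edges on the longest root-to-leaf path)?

3

[S [M if e then [M x = n] else [M x = n]]]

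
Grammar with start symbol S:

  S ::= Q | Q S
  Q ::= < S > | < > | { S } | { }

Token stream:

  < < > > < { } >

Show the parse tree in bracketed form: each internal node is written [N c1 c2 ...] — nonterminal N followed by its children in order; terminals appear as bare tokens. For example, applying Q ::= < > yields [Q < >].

[S [Q < [S [Q < >]] >] [S [Q < [S [Q { }]] >]]]

S
Q S
< S > S
< Q > S
< < > > S
< < > > Q
< < > > < S >
< < > > < Q >
< < > > < { } >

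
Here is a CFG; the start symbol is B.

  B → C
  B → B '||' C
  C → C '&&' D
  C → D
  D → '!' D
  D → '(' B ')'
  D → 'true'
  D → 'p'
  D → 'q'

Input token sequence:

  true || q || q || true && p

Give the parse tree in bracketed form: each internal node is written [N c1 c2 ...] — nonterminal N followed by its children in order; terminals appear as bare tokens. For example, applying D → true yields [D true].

B
B || C
B || C || C
B || C || C || C
C || C || C || C
D || C || C || C
true || C || C || C
true || D || C || C
true || q || C || C
true || q || D || C
true || q || q || C
true || q || q || C && D
true || q || q || D && D
true || q || q || true && D
true || q || q || true && p

[B [B [B [B [C [D true]]] || [C [D q]]] || [C [D q]]] || [C [C [D true]] && [D p]]]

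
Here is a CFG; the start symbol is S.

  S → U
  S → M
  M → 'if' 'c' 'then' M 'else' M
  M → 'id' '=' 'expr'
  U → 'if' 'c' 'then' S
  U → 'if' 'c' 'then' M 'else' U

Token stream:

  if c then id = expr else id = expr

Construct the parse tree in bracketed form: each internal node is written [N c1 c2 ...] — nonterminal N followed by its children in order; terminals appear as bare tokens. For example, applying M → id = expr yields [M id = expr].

S
M
if c then M else M
if c then id = expr else M
if c then id = expr else id = expr

[S [M if c then [M id = expr] else [M id = expr]]]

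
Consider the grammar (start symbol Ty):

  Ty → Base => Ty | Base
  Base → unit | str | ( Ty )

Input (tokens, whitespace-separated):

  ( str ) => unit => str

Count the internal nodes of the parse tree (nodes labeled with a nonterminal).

[Ty [Base ( [Ty [Base str]] )] => [Ty [Base unit] => [Ty [Base str]]]]

8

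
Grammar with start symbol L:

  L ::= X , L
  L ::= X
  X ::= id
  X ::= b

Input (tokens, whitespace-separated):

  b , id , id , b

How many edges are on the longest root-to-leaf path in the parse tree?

[L [X b] , [L [X id] , [L [X id] , [L [X b]]]]]

5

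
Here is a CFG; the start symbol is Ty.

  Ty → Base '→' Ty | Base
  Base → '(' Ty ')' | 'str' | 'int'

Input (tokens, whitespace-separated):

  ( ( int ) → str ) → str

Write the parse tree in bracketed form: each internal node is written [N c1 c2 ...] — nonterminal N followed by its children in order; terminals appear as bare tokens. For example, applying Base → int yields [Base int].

Ty
Base → Ty
( Ty ) → Ty
( Base → Ty ) → Ty
( ( Ty ) → Ty ) → Ty
( ( Base ) → Ty ) → Ty
( ( int ) → Ty ) → Ty
( ( int ) → Base ) → Ty
( ( int ) → str ) → Ty
( ( int ) → str ) → Base
( ( int ) → str ) → str

[Ty [Base ( [Ty [Base ( [Ty [Base int]] )] → [Ty [Base str]]] )] → [Ty [Base str]]]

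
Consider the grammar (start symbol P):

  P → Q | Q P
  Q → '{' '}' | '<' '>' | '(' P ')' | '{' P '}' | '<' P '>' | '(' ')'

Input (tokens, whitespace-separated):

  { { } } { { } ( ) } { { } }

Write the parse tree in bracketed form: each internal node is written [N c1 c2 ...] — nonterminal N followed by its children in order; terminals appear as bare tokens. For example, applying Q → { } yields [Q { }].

P
Q P
{ P } P
{ Q } P
{ { } } P
{ { } } Q P
{ { } } { P } P
{ { } } { Q P } P
{ { } } { { } P } P
{ { } } { { } Q } P
{ { } } { { } ( ) } P
{ { } } { { } ( ) } Q
{ { } } { { } ( ) } { P }
{ { } } { { } ( ) } { Q }
{ { } } { { } ( ) } { { } }

[P [Q { [P [Q { }]] }] [P [Q { [P [Q { }] [P [Q ( )]]] }] [P [Q { [P [Q { }]] }]]]]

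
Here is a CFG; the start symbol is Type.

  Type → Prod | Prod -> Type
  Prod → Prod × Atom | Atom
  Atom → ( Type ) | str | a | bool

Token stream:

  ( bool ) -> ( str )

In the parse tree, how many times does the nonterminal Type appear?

4

[Type [Prod [Atom ( [Type [Prod [Atom bool]]] )]] -> [Type [Prod [Atom ( [Type [Prod [Atom str]]] )]]]]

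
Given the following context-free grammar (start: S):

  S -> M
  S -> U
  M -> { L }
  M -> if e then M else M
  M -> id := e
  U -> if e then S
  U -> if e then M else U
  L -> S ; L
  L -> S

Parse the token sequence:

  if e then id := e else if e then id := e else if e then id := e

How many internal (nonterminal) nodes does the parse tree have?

8

[S [U if e then [M id := e] else [U if e then [M id := e] else [U if e then [S [M id := e]]]]]]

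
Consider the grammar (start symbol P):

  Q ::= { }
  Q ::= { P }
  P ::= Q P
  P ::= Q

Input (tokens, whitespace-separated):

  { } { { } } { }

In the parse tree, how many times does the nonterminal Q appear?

4

[P [Q { }] [P [Q { [P [Q { }]] }] [P [Q { }]]]]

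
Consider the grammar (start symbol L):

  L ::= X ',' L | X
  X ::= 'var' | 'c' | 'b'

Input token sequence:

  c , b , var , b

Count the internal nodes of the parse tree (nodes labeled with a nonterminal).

[L [X c] , [L [X b] , [L [X var] , [L [X b]]]]]

8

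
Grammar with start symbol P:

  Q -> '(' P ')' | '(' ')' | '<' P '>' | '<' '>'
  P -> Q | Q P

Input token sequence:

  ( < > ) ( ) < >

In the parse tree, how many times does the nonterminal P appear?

4

[P [Q ( [P [Q < >]] )] [P [Q ( )] [P [Q < >]]]]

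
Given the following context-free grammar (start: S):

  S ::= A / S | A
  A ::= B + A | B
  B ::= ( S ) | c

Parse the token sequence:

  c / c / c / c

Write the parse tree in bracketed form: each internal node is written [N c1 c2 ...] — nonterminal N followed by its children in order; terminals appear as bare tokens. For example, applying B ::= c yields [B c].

S
A / S
B / S
c / S
c / A / S
c / B / S
c / c / S
c / c / A / S
c / c / B / S
c / c / c / S
c / c / c / A
c / c / c / B
c / c / c / c

[S [A [B c]] / [S [A [B c]] / [S [A [B c]] / [S [A [B c]]]]]]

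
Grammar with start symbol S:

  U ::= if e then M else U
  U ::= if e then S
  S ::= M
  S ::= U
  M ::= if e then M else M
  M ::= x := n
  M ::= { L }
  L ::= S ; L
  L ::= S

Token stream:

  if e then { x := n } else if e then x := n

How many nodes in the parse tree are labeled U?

[S [U if e then [M { [L [S [M x := n]]] }] else [U if e then [S [M x := n]]]]]

2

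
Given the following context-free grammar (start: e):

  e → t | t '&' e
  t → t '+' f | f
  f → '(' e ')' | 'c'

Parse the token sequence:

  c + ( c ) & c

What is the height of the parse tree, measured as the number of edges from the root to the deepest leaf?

[e [t [t [f c]] + [f ( [e [t [f c]]] )]] & [e [t [f c]]]]

6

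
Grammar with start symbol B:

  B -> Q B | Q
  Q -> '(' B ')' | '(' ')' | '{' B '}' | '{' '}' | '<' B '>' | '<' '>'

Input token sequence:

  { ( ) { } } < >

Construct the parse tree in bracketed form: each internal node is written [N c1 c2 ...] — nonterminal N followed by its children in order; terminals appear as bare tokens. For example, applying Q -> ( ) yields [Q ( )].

B
Q B
{ B } B
{ Q B } B
{ ( ) B } B
{ ( ) Q } B
{ ( ) { } } B
{ ( ) { } } Q
{ ( ) { } } < >

[B [Q { [B [Q ( )] [B [Q { }]]] }] [B [Q < >]]]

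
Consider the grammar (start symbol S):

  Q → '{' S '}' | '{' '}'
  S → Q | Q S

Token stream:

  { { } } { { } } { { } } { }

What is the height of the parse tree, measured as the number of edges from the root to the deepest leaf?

[S [Q { [S [Q { }]] }] [S [Q { [S [Q { }]] }] [S [Q { [S [Q { }]] }] [S [Q { }]]]]]

6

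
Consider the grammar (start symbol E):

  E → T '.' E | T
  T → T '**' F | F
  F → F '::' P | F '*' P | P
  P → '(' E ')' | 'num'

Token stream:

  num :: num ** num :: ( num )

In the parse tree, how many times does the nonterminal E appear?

[E [T [T [F [F [P num]] :: [P num]]] ** [F [F [P num]] :: [P ( [E [T [F [P num]]]] )]]]]

2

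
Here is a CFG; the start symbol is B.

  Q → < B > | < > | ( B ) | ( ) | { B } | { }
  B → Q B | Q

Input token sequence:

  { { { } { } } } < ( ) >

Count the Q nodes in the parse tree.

[B [Q { [B [Q { [B [Q { }] [B [Q { }]]] }]] }] [B [Q < [B [Q ( )]] >]]]

6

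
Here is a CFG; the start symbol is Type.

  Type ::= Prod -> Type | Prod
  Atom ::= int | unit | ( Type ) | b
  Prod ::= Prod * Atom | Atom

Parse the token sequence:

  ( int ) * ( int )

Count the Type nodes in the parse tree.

[Type [Prod [Prod [Atom ( [Type [Prod [Atom int]]] )]] * [Atom ( [Type [Prod [Atom int]]] )]]]

3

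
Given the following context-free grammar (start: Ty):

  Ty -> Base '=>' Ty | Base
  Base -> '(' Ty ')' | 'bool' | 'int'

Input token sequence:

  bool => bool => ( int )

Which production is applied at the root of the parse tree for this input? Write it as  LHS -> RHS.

[Ty [Base bool] => [Ty [Base bool] => [Ty [Base ( [Ty [Base int]] )]]]]

Ty -> Base '=>' Ty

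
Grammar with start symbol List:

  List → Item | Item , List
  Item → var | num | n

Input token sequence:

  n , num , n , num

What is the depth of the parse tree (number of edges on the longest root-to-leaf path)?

5

[List [Item n] , [List [Item num] , [List [Item n] , [List [Item num]]]]]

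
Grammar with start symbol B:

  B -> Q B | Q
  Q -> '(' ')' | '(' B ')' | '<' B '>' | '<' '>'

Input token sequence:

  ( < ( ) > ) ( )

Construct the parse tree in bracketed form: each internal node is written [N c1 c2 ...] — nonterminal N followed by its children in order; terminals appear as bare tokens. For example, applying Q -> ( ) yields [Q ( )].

[B [Q ( [B [Q < [B [Q ( )]] >]] )] [B [Q ( )]]]

B
Q B
( B ) B
( Q ) B
( < B > ) B
( < Q > ) B
( < ( ) > ) B
( < ( ) > ) Q
( < ( ) > ) ( )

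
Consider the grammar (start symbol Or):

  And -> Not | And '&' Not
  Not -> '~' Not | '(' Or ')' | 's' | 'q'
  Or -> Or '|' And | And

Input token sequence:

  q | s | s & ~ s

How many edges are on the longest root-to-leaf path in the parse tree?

5

[Or [Or [Or [And [Not q]]] | [And [Not s]]] | [And [And [Not s]] & [Not ~ [Not s]]]]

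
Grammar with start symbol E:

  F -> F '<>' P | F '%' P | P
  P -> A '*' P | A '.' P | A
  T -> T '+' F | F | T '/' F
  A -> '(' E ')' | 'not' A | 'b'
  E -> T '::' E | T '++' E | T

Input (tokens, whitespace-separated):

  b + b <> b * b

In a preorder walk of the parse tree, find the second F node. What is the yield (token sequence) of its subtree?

[E [T [T [F [P [A b]]]] + [F [F [P [A b]]] <> [P [A b] * [P [A b]]]]]]

b <> b * b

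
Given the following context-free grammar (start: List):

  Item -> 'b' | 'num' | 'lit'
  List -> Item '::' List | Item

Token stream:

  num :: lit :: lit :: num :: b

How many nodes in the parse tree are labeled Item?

5

[List [Item num] :: [List [Item lit] :: [List [Item lit] :: [List [Item num] :: [List [Item b]]]]]]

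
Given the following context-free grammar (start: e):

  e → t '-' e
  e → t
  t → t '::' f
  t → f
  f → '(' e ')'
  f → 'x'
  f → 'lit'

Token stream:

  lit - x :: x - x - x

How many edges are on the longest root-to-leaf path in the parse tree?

6

[e [t [f lit]] - [e [t [t [f x]] :: [f x]] - [e [t [f x]] - [e [t [f x]]]]]]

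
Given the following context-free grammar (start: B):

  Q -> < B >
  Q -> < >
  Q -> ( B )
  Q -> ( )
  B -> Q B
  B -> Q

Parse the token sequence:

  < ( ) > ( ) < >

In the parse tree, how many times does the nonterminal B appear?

[B [Q < [B [Q ( )]] >] [B [Q ( )] [B [Q < >]]]]

4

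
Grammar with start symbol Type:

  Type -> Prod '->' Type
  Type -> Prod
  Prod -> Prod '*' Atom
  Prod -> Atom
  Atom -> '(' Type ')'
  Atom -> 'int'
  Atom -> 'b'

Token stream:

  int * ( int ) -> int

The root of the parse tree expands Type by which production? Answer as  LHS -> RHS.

Type -> Prod '->' Type

[Type [Prod [Prod [Atom int]] * [Atom ( [Type [Prod [Atom int]]] )]] -> [Type [Prod [Atom int]]]]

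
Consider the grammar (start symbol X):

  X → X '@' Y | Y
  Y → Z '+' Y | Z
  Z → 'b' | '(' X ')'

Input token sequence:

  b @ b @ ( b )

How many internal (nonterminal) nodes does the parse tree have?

12

[X [X [X [Y [Z b]]] @ [Y [Z b]]] @ [Y [Z ( [X [Y [Z b]]] )]]]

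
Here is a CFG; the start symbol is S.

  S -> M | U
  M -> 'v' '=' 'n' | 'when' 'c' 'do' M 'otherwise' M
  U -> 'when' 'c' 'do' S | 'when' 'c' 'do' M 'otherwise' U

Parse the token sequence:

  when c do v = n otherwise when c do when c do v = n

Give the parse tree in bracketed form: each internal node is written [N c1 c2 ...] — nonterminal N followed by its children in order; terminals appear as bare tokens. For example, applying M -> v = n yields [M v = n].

S
U
when c do M otherwise U
when c do v = n otherwise U
when c do v = n otherwise when c do S
when c do v = n otherwise when c do U
when c do v = n otherwise when c do when c do S
when c do v = n otherwise when c do when c do M
when c do v = n otherwise when c do when c do v = n

[S [U when c do [M v = n] otherwise [U when c do [S [U when c do [S [M v = n]]]]]]]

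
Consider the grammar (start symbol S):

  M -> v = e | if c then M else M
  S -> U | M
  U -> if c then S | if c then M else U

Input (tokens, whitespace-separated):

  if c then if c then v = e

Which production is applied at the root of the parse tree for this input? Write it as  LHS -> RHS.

S -> U

[S [U if c then [S [U if c then [S [M v = e]]]]]]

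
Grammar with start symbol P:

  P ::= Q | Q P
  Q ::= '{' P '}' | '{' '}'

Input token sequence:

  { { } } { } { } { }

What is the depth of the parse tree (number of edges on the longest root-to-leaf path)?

[P [Q { [P [Q { }]] }] [P [Q { }] [P [Q { }] [P [Q { }]]]]]

5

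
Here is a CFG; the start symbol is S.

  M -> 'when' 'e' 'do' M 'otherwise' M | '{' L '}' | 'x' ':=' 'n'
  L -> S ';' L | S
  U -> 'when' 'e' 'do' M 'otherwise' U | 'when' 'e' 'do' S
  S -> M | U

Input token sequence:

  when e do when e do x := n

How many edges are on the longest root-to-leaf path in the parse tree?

6

[S [U when e do [S [U when e do [S [M x := n]]]]]]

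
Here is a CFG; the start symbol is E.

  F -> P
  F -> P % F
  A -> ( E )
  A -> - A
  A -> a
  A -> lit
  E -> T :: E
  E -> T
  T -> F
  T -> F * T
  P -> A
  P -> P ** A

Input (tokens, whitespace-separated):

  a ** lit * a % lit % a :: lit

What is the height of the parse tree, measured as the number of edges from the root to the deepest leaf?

[E [T [F [P [P [A a]] ** [A lit]]] * [T [F [P [A a]] % [F [P [A lit]] % [F [P [A a]]]]]]] :: [E [T [F [P [A lit]]]]]]

8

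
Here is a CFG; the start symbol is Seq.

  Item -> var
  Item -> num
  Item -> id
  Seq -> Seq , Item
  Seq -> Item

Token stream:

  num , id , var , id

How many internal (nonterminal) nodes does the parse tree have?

[Seq [Seq [Seq [Seq [Item num]] , [Item id]] , [Item var]] , [Item id]]

8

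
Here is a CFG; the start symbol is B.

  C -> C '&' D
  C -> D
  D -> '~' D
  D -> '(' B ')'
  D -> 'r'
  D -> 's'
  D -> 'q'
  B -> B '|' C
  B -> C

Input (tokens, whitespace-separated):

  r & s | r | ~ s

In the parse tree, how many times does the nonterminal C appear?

[B [B [B [C [C [D r]] & [D s]]] | [C [D r]]] | [C [D ~ [D s]]]]

4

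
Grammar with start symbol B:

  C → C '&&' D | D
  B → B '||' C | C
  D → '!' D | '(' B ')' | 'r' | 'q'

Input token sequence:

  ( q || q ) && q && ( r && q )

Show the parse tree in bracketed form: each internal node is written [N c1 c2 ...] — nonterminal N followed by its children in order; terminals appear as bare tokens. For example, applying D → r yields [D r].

[B [C [C [C [D ( [B [B [C [D q]]] || [C [D q]]] )]] && [D q]] && [D ( [B [C [C [D r]] && [D q]]] )]]]

B
C
C && D
C && D && D
D && D && D
( B ) && D && D
( B || C ) && D && D
( C || C ) && D && D
( D || C ) && D && D
( q || C ) && D && D
( q || D ) && D && D
( q || q ) && D && D
( q || q ) && q && D
( q || q ) && q && ( B )
( q || q ) && q && ( C )
( q || q ) && q && ( C && D )
( q || q ) && q && ( D && D )
( q || q ) && q && ( r && D )
( q || q ) && q && ( r && q )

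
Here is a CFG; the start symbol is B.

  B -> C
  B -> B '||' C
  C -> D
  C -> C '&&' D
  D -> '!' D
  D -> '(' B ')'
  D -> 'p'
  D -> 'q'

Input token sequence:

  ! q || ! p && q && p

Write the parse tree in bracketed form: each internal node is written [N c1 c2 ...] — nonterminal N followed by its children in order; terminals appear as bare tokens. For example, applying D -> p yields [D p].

B
B || C
C || C
D || C
! D || C
! q || C
! q || C && D
! q || C && D && D
! q || D && D && D
! q || ! D && D && D
! q || ! p && D && D
! q || ! p && q && D
! q || ! p && q && p

[B [B [C [D ! [D q]]]] || [C [C [C [D ! [D p]]] && [D q]] && [D p]]]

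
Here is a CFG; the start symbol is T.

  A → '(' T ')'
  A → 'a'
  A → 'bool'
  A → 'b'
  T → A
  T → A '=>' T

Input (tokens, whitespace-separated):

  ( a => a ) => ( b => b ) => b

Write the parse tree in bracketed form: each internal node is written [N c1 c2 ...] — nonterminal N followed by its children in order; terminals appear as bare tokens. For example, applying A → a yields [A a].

[T [A ( [T [A a] => [T [A a]]] )] => [T [A ( [T [A b] => [T [A b]]] )] => [T [A b]]]]

T
A => T
( T ) => T
( A => T ) => T
( a => T ) => T
( a => A ) => T
( a => a ) => T
( a => a ) => A => T
( a => a ) => ( T ) => T
( a => a ) => ( A => T ) => T
( a => a ) => ( b => T ) => T
( a => a ) => ( b => A ) => T
( a => a ) => ( b => b ) => T
( a => a ) => ( b => b ) => A
( a => a ) => ( b => b ) => b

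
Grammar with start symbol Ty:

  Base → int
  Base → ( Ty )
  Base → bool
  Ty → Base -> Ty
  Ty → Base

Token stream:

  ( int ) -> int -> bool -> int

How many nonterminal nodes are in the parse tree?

10

[Ty [Base ( [Ty [Base int]] )] -> [Ty [Base int] -> [Ty [Base bool] -> [Ty [Base int]]]]]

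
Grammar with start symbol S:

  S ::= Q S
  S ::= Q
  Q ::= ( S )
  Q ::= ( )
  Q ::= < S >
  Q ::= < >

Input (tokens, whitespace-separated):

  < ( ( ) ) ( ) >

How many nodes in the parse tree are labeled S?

[S [Q < [S [Q ( [S [Q ( )]] )] [S [Q ( )]]] >]]

4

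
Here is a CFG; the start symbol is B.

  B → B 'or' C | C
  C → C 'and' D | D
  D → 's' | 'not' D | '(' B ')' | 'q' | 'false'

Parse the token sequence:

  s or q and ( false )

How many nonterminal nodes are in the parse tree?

[B [B [C [D s]]] or [C [C [D q]] and [D ( [B [C [D false]]] )]]]

11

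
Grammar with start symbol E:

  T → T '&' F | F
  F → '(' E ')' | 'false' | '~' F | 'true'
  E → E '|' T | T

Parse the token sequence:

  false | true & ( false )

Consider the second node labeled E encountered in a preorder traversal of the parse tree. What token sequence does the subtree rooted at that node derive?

[E [E [T [F false]]] | [T [T [F true]] & [F ( [E [T [F false]]] )]]]

false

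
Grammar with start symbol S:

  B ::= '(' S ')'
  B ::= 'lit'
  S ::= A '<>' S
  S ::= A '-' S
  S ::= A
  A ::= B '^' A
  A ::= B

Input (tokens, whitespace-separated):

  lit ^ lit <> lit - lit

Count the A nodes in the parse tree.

[S [A [B lit] ^ [A [B lit]]] <> [S [A [B lit]] - [S [A [B lit]]]]]

4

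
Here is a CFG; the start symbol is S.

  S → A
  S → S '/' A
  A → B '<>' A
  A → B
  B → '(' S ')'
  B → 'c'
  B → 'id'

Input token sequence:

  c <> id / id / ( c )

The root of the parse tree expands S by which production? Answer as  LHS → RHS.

[S [S [S [A [B c] <> [A [B id]]]] / [A [B id]]] / [A [B ( [S [A [B c]]] )]]]

S → S '/' A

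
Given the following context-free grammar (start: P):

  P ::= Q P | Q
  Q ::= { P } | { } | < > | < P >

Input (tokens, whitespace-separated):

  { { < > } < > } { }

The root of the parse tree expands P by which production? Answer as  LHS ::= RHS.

P ::= Q P

[P [Q { [P [Q { [P [Q < >]] }] [P [Q < >]]] }] [P [Q { }]]]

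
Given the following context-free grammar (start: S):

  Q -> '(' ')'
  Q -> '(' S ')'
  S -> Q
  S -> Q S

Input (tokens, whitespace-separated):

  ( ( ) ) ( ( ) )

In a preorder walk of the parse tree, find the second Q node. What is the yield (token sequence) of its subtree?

[S [Q ( [S [Q ( )]] )] [S [Q ( [S [Q ( )]] )]]]

( )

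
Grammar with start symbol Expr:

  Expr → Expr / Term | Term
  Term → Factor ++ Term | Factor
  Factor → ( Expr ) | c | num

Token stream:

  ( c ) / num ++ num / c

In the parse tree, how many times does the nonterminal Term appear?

5

[Expr [Expr [Expr [Term [Factor ( [Expr [Term [Factor c]]] )]]] / [Term [Factor num] ++ [Term [Factor num]]]] / [Term [Factor c]]]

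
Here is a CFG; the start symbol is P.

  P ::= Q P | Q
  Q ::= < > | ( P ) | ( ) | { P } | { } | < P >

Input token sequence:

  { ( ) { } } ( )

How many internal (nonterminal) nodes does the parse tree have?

[P [Q { [P [Q ( )] [P [Q { }]]] }] [P [Q ( )]]]

8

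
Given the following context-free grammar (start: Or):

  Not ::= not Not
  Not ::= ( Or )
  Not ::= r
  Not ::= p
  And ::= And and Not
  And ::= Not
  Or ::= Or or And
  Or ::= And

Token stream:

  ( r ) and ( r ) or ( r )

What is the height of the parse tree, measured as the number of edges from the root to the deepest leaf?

[Or [Or [And [And [Not ( [Or [And [Not r]]] )]] and [Not ( [Or [And [Not r]]] )]]] or [And [Not ( [Or [And [Not r]]] )]]]

8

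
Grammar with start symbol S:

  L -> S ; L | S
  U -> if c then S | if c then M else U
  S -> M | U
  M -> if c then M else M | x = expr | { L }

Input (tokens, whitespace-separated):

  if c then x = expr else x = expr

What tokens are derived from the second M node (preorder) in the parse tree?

x = expr

[S [M if c then [M x = expr] else [M x = expr]]]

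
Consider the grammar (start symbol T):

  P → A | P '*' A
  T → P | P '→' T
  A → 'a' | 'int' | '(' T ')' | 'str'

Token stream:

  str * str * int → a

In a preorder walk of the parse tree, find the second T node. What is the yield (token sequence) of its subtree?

[T [P [P [P [A str]] * [A str]] * [A int]] → [T [P [A a]]]]

a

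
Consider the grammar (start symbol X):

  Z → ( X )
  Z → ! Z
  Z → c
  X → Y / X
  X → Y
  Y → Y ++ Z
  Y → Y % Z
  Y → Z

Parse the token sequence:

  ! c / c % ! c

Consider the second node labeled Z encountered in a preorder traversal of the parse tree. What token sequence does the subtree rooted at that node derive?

c

[X [Y [Z ! [Z c]]] / [X [Y [Y [Z c]] % [Z ! [Z c]]]]]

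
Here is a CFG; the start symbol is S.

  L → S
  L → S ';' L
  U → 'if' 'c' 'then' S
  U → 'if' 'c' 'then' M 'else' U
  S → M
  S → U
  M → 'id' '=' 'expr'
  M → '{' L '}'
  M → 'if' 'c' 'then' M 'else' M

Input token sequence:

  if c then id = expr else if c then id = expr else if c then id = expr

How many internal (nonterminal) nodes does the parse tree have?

[S [U if c then [M id = expr] else [U if c then [M id = expr] else [U if c then [S [M id = expr]]]]]]

8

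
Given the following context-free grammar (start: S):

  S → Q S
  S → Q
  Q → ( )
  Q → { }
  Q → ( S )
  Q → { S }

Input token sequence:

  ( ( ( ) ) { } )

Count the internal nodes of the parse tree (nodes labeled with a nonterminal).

8

[S [Q ( [S [Q ( [S [Q ( )]] )] [S [Q { }]]] )]]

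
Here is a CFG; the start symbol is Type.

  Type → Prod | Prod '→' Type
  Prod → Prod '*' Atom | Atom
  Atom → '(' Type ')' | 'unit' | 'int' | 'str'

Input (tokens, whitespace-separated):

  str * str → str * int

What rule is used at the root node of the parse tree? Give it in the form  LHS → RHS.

Type → Prod '→' Type

[Type [Prod [Prod [Atom str]] * [Atom str]] → [Type [Prod [Prod [Atom str]] * [Atom int]]]]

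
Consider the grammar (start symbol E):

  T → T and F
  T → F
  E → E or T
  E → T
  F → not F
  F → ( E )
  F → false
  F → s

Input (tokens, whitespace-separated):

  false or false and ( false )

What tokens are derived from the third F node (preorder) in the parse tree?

[E [E [T [F false]]] or [T [T [F false]] and [F ( [E [T [F false]]] )]]]

( false )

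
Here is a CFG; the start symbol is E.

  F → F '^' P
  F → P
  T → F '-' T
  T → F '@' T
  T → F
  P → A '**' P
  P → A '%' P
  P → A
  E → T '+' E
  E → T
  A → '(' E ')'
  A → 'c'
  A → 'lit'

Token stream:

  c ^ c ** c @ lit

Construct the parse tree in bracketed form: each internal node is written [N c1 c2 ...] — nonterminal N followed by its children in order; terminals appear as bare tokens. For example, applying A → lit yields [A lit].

[E [T [F [F [P [A c]]] ^ [P [A c] ** [P [A c]]]] @ [T [F [P [A lit]]]]]]

E
T
F @ T
F ^ P @ T
P ^ P @ T
A ^ P @ T
c ^ P @ T
c ^ A ** P @ T
c ^ c ** P @ T
c ^ c ** A @ T
c ^ c ** c @ T
c ^ c ** c @ F
c ^ c ** c @ P
c ^ c ** c @ A
c ^ c ** c @ lit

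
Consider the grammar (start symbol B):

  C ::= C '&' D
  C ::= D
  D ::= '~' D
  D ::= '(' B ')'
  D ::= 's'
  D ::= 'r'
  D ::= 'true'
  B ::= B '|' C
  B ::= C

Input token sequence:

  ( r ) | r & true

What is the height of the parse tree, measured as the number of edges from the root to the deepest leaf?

[B [B [C [D ( [B [C [D r]]] )]]] | [C [C [D r]] & [D true]]]

7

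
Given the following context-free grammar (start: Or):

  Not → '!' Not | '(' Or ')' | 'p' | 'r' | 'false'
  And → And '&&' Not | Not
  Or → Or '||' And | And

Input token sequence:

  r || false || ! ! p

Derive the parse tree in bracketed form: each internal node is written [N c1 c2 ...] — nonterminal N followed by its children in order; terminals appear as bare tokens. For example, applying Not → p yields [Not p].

[Or [Or [Or [And [Not r]]] || [And [Not false]]] || [And [Not ! [Not ! [Not p]]]]]

Or
Or || And
Or || And || And
And || And || And
Not || And || And
r || And || And
r || Not || And
r || false || And
r || false || Not
r || false || ! Not
r || false || ! ! Not
r || false || ! ! p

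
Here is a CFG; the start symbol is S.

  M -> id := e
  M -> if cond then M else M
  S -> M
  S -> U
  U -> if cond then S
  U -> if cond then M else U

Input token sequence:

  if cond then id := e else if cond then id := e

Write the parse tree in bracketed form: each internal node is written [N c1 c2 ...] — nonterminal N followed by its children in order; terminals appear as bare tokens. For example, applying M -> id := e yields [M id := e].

S
U
if cond then M else U
if cond then id := e else U
if cond then id := e else if cond then S
if cond then id := e else if cond then M
if cond then id := e else if cond then id := e

[S [U if cond then [M id := e] else [U if cond then [S [M id := e]]]]]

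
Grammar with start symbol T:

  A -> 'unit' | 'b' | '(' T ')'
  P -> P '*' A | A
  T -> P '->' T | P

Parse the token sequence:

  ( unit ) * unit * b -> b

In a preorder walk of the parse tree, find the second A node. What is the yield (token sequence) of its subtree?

[T [P [P [P [A ( [T [P [A unit]]] )]] * [A unit]] * [A b]] -> [T [P [A b]]]]

unit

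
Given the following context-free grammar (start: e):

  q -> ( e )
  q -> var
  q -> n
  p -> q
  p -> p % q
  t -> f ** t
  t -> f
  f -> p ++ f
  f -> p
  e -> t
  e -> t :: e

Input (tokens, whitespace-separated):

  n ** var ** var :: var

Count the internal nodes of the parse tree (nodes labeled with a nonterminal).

18

[e [t [f [p [q n]]] ** [t [f [p [q var]]] ** [t [f [p [q var]]]]]] :: [e [t [f [p [q var]]]]]]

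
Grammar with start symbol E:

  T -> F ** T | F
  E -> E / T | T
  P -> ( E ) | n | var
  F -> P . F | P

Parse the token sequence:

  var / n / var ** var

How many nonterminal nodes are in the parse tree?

[E [E [E [T [F [P var]]]] / [T [F [P n]]]] / [T [F [P var]] ** [T [F [P var]]]]]

15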